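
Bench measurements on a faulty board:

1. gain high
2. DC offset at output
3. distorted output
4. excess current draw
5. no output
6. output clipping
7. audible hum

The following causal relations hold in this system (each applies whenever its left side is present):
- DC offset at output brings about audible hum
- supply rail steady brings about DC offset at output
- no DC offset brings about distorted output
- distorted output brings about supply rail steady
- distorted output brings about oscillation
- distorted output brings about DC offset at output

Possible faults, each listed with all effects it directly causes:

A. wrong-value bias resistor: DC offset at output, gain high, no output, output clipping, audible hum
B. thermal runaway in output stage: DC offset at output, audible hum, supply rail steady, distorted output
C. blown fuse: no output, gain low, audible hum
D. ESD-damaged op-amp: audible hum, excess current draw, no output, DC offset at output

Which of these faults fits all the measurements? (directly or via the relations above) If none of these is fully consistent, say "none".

Per-candidate check:
(A) wrong-value bias resistor — gain high match; DC offset at output match; distorted output miss; excess current draw miss; no output match; output clipping match; audible hum match
(B) thermal runaway in output stage — does not account for gain high, excess current draw, no output, output clipping
(C) blown fuse — fails on gain high, DC offset at output, distorted output, excess current draw, output clipping (predicts gain low, not gain high)
(D) ESD-damaged op-amp — gain high miss; DC offset at output match; distorted output miss; excess current draw match; no output match; output clipping miss; audible hum match
Every candidate fails on at least one observation.

none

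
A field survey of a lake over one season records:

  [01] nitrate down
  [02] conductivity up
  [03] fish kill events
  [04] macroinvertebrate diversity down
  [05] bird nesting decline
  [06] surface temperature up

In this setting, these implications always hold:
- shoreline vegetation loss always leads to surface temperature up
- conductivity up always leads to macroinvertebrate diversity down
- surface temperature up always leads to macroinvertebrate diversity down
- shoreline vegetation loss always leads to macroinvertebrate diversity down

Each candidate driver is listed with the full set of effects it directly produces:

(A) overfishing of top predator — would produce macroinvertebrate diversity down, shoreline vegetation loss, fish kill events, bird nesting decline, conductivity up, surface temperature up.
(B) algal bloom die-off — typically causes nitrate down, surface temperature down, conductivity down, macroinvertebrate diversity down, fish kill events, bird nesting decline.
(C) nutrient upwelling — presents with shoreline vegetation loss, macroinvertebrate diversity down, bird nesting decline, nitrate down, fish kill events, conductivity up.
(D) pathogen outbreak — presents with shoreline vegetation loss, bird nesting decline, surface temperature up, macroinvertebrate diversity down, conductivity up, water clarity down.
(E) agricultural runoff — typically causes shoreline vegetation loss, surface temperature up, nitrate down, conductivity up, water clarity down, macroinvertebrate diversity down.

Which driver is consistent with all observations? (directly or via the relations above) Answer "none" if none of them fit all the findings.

For each candidate, compare predicted effects to what was observed:
(A) overfishing of top predator — does not account for nitrate down
(B) algal bloom die-off — fails on conductivity up, surface temperature up (predicts conductivity down, not conductivity up; predicts surface temperature down, not surface temperature up)
(C) nutrient upwelling — accounts for every observation (surface temperature up through shoreline vegetation loss → surface temperature up)
(D) pathogen outbreak — nitrate down -; conductivity up +; fish kill events -; macroinvertebrate diversity down +; bird nesting decline +; surface temperature up +
(E) agricultural runoff — nitrate down +; conductivity up +; fish kill events -; macroinvertebrate diversity down +; bird nesting decline -; surface temperature up +
(C) is the only candidate with no mismatches.

C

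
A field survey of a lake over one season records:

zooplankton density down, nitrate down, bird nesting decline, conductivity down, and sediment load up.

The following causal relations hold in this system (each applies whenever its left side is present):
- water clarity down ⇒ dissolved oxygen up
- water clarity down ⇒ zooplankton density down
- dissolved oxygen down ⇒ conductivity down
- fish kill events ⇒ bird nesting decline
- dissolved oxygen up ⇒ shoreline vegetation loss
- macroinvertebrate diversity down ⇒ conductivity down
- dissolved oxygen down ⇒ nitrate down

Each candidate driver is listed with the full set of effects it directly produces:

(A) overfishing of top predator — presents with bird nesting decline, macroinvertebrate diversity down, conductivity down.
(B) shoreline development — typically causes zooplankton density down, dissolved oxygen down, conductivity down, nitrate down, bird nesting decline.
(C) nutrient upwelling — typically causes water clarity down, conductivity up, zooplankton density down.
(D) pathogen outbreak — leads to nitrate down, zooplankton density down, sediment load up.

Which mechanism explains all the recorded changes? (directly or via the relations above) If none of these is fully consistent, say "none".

Per-candidate check:
(A) overfishing of top predator — does not account for zooplankton density down, nitrate down, sediment load up
(B) shoreline development — zooplankton density down ✓; nitrate down ✓; bird nesting decline ✓; conductivity down ✓; sediment load up ✗
(C) nutrient upwelling — fails on nitrate down, bird nesting decline, conductivity down, sediment load up (predicts conductivity up, not conductivity down)
(D) pathogen outbreak — does not account for bird nesting decline, conductivity down
None of the listed candidates fits everything.

none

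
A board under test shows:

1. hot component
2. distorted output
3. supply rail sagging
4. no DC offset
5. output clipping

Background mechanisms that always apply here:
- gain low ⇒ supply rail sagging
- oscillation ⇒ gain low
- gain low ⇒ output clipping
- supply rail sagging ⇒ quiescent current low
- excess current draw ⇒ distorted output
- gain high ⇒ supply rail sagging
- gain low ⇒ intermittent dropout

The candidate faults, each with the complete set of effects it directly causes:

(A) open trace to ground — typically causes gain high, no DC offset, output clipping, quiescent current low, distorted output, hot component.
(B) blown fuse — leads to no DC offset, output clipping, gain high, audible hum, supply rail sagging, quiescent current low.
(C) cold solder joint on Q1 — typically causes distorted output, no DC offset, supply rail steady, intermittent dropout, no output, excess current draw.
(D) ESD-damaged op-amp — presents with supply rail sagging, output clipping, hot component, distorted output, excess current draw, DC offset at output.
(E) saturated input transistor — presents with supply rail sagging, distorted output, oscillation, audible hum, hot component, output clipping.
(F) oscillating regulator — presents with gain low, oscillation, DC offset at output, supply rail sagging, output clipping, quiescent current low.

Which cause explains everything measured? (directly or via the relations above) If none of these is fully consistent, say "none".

Per-candidate check:
(A) open trace to ground — hot component yes; distorted output yes; supply rail sagging yes (by gain high → supply rail sagging); no DC offset yes; output clipping yes
(B) blown fuse — does not account for hot component, distorted output
(C) cold solder joint on Q1 — fails on hot component, supply rail sagging, output clipping (predicts supply rail steady, not supply rail sagging)
(D) ESD-damaged op-amp — hot component yes; distorted output yes; supply rail sagging yes; no DC offset NO; output clipping yes
(E) saturated input transistor — hot component yes; distorted output yes; supply rail sagging yes; no DC offset NO; output clipping yes
(F) oscillating regulator — fails on hot component, distorted output, no DC offset (predicts DC offset at output, not no DC offset)
Only (A) is consistent with every observation.

A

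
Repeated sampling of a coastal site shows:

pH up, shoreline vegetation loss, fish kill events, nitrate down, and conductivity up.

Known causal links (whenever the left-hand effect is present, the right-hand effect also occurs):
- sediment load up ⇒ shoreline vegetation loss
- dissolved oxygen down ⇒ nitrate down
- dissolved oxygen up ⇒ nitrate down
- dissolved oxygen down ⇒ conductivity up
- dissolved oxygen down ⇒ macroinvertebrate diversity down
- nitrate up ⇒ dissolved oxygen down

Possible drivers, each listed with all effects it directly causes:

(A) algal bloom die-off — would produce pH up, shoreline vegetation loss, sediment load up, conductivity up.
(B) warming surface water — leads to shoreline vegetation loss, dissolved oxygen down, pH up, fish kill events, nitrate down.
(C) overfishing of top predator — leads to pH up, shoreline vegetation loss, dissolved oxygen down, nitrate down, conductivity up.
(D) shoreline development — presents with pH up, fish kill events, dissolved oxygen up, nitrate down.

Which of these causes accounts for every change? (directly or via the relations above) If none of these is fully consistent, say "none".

Per-candidate check:
(A) algal bloom die-off — does not account for fish kill events, nitrate down
(B) warming surface water — pH up yes; shoreline vegetation loss yes; fish kill events yes; nitrate down yes; conductivity up yes (via dissolved oxygen down → conductivity up)
(C) overfishing of top predator — does not account for fish kill events
(D) shoreline development — pH up yes; shoreline vegetation loss NO; fish kill events yes; nitrate down yes; conductivity up NO
(B) is the only candidate with no mismatches.

B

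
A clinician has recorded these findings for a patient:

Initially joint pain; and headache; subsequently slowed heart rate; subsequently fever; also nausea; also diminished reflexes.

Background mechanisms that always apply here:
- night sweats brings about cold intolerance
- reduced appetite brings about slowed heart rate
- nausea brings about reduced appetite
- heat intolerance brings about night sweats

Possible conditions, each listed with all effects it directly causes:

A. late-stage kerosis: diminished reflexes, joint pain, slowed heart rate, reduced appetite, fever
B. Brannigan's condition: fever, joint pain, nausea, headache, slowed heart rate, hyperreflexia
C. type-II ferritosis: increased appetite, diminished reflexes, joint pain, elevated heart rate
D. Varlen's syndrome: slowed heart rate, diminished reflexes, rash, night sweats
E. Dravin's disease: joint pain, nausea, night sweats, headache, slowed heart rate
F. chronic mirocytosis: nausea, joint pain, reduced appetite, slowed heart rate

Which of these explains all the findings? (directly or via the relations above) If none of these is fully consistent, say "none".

Per-candidate check:
(A) late-stage kerosis — does not account for headache, nausea
(B) Brannigan's condition — fails on diminished reflexes (predicts hyperreflexia, not diminished reflexes)
(C) type-II ferritosis — joint pain yes; headache NO; slowed heart rate NO; fever NO; nausea NO; diminished reflexes yes
(D) Varlen's syndrome — joint pain NO; headache NO; slowed heart rate yes; fever NO; nausea NO; diminished reflexes yes
(E) Dravin's disease — joint pain yes; headache yes; slowed heart rate yes; fever NO; nausea yes; diminished reflexes NO
(F) chronic mirocytosis — joint pain yes; headache NO; slowed heart rate yes; fever NO; nausea yes; diminished reflexes NO
No candidate is consistent with all observations.

none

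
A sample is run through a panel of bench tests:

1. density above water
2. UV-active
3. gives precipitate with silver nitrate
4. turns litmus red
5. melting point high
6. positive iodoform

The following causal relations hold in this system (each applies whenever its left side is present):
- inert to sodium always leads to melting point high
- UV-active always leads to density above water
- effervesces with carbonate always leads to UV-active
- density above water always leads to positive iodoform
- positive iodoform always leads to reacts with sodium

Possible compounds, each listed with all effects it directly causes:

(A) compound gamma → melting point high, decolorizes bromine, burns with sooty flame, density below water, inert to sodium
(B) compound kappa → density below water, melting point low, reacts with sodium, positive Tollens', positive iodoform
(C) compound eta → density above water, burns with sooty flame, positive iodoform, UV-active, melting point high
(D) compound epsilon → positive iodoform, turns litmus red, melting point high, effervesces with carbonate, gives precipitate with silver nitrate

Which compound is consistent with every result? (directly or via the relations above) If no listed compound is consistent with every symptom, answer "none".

Per-candidate check:
(A) compound gamma — fails on density above water, UV-active, gives precipitate with silver nitrate, turns litmus red, positive iodoform (predicts density below water, not density above water)
(B) compound kappa — density above water NO; UV-active NO; gives precipitate with silver nitrate NO; turns litmus red NO; melting point high NO; positive iodoform yes
(C) compound eta — density above water yes; UV-active yes; gives precipitate with silver nitrate NO; turns litmus red NO; melting point high yes; positive iodoform yes
(D) compound epsilon — density above water yes (by effervesces with carbonate → UV-active → density above water); UV-active yes (by effervesces with carbonate → UV-active); gives precipitate with silver nitrate yes; turns litmus red yes; melting point high yes; positive iodoform yes
(D) alone accounts for all the evidence.

D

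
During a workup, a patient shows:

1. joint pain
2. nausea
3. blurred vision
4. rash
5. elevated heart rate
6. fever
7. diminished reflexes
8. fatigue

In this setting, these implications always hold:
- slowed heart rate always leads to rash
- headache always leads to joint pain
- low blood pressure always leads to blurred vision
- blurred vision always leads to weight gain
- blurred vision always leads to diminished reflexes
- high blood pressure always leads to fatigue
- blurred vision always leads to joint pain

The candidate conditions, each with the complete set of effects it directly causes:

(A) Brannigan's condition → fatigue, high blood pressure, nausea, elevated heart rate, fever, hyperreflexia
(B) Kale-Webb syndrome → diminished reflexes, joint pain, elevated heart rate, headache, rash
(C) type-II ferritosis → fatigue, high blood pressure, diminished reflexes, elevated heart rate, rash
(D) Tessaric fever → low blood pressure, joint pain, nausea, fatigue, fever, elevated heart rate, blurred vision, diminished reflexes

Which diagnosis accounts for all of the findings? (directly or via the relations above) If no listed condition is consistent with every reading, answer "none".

none

Testing each hypothesis:
(A) Brannigan's condition — fails on joint pain, blurred vision, rash, diminished reflexes (predicts hyperreflexia, not diminished reflexes)
(B) Kale-Webb syndrome — joint pain +; nausea -; blurred vision -; rash +; elevated heart rate +; fever -; diminished reflexes +; fatigue -
(C) type-II ferritosis — does not account for joint pain, nausea, blurred vision, fever
(D) Tessaric fever — joint pain +; nausea +; blurred vision +; rash -; elevated heart rate +; fever +; diminished reflexes +; fatigue +
Every candidate fails on at least one observation.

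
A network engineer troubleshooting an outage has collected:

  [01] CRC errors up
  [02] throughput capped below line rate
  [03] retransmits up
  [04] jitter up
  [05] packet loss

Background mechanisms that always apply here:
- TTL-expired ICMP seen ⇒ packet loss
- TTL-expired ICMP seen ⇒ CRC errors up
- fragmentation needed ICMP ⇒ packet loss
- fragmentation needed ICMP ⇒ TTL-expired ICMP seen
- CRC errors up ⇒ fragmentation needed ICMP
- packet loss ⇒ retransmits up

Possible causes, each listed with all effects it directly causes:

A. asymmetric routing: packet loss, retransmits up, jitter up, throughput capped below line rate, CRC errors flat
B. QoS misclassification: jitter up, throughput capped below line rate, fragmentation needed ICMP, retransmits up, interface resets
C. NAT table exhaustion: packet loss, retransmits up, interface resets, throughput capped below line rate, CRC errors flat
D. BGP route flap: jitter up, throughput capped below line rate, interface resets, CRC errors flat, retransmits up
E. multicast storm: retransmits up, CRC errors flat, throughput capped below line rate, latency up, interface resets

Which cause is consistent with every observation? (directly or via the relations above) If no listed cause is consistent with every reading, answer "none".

Checking each candidate against the observations:
(A) asymmetric routing — fails on CRC errors up (predicts CRC errors flat, not CRC errors up)
(B) QoS misclassification — CRC errors up ✓ (through fragmentation needed ICMP → TTL-expired ICMP seen → CRC errors up); throughput capped below line rate ✓; retransmits up ✓; jitter up ✓; packet loss ✓ (through fragmentation needed ICMP → packet loss)
(C) NAT table exhaustion — CRC errors up ✗; throughput capped below line rate ✓; retransmits up ✓; jitter up ✗; packet loss ✓
(D) BGP route flap — fails on CRC errors up, packet loss (predicts CRC errors flat, not CRC errors up)
(E) multicast storm — CRC errors up ✗; throughput capped below line rate ✓; retransmits up ✓; jitter up ✗; packet loss ✗
(B) is the only candidate with no mismatches.

B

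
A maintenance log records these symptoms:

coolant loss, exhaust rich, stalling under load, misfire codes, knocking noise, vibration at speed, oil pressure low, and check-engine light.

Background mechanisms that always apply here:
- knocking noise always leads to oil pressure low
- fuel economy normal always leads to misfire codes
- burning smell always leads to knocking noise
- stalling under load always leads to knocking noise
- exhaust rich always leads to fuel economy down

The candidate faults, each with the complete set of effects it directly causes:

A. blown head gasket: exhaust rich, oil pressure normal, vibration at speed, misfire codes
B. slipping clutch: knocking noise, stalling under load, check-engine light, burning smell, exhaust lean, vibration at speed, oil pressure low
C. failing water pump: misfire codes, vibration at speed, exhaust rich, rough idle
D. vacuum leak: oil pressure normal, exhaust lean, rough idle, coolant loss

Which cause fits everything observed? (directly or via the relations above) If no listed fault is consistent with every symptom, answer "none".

Checking each candidate against the observations:
(A) blown head gasket — coolant loss ✗; exhaust rich ✓; stalling under load ✗; misfire codes ✓; knocking noise ✗; vibration at speed ✓; oil pressure low ✗; check-engine light ✗
(B) slipping clutch — fails on coolant loss, exhaust rich, misfire codes (predicts exhaust lean, not exhaust rich)
(C) failing water pump — coolant loss ✗; exhaust rich ✓; stalling under load ✗; misfire codes ✓; knocking noise ✗; vibration at speed ✓; oil pressure low ✗; check-engine light ✗
(D) vacuum leak — fails on exhaust rich, stalling under load, misfire codes, knocking noise, vibration at speed, oil pressure low, check-engine light (predicts exhaust lean, not exhaust rich; predicts oil pressure normal, not oil pressure low)
Every candidate fails on at least one observation.

none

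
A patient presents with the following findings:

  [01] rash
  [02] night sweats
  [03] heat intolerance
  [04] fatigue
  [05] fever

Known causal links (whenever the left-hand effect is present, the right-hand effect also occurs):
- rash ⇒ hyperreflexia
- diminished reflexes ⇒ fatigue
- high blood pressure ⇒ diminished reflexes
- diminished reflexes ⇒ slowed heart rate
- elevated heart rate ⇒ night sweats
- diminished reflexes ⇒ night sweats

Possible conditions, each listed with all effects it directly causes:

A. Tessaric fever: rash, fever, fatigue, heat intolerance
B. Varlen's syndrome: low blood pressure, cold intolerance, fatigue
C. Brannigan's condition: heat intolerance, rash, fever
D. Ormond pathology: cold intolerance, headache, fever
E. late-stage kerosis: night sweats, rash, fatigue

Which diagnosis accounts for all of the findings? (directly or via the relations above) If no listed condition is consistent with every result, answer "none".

none

Checking each candidate against the observations:
(A) Tessaric fever — does not account for night sweats
(B) Varlen's syndrome — rash NO; night sweats NO; heat intolerance NO; fatigue yes; fever NO
(C) Brannigan's condition — does not account for night sweats, fatigue
(D) Ormond pathology — rash NO; night sweats NO; heat intolerance NO; fatigue NO; fever yes
(E) late-stage kerosis — does not account for heat intolerance, fever
None of the listed candidates fits everything.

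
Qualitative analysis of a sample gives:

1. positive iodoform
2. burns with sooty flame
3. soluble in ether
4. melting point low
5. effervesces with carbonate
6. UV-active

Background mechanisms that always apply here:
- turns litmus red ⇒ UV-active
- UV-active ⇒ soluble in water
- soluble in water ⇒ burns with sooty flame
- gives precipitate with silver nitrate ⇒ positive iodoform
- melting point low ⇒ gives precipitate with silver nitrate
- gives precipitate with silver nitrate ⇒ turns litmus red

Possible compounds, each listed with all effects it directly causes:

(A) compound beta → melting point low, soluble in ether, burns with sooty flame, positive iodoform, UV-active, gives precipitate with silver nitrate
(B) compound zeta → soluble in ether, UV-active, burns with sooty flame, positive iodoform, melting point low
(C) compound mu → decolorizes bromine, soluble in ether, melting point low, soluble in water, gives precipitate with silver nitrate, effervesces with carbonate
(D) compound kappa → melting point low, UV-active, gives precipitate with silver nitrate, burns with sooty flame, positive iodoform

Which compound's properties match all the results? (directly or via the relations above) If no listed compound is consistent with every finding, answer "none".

For each candidate, compare predicted effects to what was observed:
(A) compound beta — positive iodoform +; burns with sooty flame +; soluble in ether +; melting point low +; effervesces with carbonate -; UV-active +
(B) compound zeta — does not account for effervesces with carbonate
(C) compound mu — positive iodoform + (by gives precipitate with silver nitrate → positive iodoform); burns with sooty flame + (by soluble in water → burns with sooty flame); soluble in ether +; melting point low +; effervesces with carbonate +; UV-active + (by gives precipitate with silver nitrate → turns litmus red → UV-active)
(D) compound kappa — positive iodoform +; burns with sooty flame +; soluble in ether -; melting point low +; effervesces with carbonate -; UV-active +
(C) alone accounts for all the evidence.

C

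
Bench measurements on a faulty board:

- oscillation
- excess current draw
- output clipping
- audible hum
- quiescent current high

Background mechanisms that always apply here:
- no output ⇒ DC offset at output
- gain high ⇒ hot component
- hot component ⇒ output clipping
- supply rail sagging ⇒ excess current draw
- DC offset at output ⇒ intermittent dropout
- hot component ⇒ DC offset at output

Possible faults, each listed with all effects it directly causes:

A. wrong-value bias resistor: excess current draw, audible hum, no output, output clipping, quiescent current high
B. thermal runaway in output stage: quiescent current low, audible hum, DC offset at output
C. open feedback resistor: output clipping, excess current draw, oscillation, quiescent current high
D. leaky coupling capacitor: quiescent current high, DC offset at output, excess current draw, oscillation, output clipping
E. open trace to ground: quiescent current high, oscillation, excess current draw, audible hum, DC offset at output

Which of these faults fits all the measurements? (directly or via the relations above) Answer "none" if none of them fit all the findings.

none

Per-candidate check:
(A) wrong-value bias resistor — does not account for oscillation
(B) thermal runaway in output stage — fails on oscillation, excess current draw, output clipping, quiescent current high (predicts quiescent current low, not quiescent current high)
(C) open feedback resistor — oscillation ✓; excess current draw ✓; output clipping ✓; audible hum ✗; quiescent current high ✓
(D) leaky coupling capacitor — oscillation ✓; excess current draw ✓; output clipping ✓; audible hum ✗; quiescent current high ✓
(E) open trace to ground — does not account for output clipping
Every candidate fails on at least one observation.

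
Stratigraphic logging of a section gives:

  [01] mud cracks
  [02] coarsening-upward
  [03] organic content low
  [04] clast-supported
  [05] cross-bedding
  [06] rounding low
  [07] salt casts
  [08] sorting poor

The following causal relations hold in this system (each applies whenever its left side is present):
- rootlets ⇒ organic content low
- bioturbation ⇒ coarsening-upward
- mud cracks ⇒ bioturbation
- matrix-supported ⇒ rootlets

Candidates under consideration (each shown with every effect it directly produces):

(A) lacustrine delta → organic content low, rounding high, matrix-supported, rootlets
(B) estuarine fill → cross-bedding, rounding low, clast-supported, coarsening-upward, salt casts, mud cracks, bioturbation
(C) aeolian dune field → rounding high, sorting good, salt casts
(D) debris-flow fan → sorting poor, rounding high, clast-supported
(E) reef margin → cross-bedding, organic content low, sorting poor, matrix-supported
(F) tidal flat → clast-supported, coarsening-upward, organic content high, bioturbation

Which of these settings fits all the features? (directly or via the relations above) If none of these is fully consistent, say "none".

none

Checking each candidate against the observations:
(A) lacustrine delta — fails on mud cracks, coarsening-upward, clast-supported, cross-bedding, rounding low, salt casts, sorting poor (predicts matrix-supported, not clast-supported; predicts rounding high, not rounding low)
(B) estuarine fill — does not account for organic content low, sorting poor
(C) aeolian dune field — fails on mud cracks, coarsening-upward, organic content low, clast-supported, cross-bedding, rounding low, sorting poor (predicts rounding high, not rounding low; predicts sorting good, not sorting poor)
(D) debris-flow fan — fails on mud cracks, coarsening-upward, organic content low, cross-bedding, rounding low, salt casts (predicts rounding high, not rounding low)
(E) reef margin — fails on mud cracks, coarsening-upward, clast-supported, rounding low, salt casts (predicts matrix-supported, not clast-supported)
(F) tidal flat — fails on mud cracks, organic content low, cross-bedding, rounding low, salt casts, sorting poor (predicts organic content high, not organic content low)
Every candidate fails on at least one observation.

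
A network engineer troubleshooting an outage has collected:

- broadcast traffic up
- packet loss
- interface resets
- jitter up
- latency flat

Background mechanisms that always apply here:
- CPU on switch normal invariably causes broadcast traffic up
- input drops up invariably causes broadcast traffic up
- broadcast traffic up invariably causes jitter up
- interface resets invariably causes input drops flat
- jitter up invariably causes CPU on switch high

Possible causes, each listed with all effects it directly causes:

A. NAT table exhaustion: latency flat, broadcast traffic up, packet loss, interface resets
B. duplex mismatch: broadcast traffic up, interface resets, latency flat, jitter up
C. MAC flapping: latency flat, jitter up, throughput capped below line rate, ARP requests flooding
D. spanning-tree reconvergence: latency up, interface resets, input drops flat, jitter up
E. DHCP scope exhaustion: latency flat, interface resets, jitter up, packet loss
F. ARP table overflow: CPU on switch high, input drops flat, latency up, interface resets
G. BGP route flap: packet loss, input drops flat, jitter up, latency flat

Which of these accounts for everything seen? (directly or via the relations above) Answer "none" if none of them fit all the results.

For each candidate, compare predicted effects to what was observed:
(A) NAT table exhaustion — broadcast traffic up ✓; packet loss ✓; interface resets ✓; jitter up ✓ (through broadcast traffic up → jitter up); latency flat ✓
(B) duplex mismatch — broadcast traffic up ✓; packet loss ✗; interface resets ✓; jitter up ✓; latency flat ✓
(C) MAC flapping — does not account for broadcast traffic up, packet loss, interface resets
(D) spanning-tree reconvergence — broadcast traffic up ✗; packet loss ✗; interface resets ✓; jitter up ✓; latency flat ✗
(E) DHCP scope exhaustion — does not account for broadcast traffic up
(F) ARP table overflow — broadcast traffic up ✗; packet loss ✗; interface resets ✓; jitter up ✗; latency flat ✗
(G) BGP route flap — broadcast traffic up ✗; packet loss ✓; interface resets ✗; jitter up ✓; latency flat ✓
(A) alone accounts for all the evidence.

A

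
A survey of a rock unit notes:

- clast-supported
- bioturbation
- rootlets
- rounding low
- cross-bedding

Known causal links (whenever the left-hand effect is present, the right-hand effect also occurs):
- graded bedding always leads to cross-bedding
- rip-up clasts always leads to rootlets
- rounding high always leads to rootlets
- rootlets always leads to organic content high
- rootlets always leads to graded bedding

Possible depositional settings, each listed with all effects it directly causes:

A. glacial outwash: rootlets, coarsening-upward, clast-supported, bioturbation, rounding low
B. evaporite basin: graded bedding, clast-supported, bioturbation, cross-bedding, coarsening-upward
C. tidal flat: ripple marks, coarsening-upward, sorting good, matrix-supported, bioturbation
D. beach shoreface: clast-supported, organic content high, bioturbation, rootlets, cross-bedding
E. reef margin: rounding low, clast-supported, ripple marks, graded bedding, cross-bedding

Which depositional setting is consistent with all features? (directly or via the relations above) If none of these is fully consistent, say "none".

A

Testing each hypothesis:
(A) glacial outwash — clast-supported +; bioturbation +; rootlets +; rounding low +; cross-bedding + (by rootlets → graded bedding → cross-bedding)
(B) evaporite basin — does not account for rootlets, rounding low
(C) tidal flat — clast-supported -; bioturbation +; rootlets -; rounding low -; cross-bedding -
(D) beach shoreface — clast-supported +; bioturbation +; rootlets +; rounding low -; cross-bedding +
(E) reef margin — clast-supported +; bioturbation -; rootlets -; rounding low +; cross-bedding +
(A) alone accounts for all the evidence.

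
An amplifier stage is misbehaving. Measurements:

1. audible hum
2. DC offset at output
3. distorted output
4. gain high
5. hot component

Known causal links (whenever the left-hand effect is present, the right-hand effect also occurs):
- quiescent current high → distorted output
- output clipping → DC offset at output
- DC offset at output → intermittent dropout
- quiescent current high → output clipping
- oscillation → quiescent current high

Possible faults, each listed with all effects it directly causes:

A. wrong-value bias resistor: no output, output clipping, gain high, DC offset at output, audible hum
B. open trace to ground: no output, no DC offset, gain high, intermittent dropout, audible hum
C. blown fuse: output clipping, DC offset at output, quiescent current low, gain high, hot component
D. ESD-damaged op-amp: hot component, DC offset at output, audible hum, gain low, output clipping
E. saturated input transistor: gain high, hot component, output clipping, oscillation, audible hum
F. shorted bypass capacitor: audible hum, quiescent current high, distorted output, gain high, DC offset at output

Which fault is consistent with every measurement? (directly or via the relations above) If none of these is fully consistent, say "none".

Per-candidate check:
(A) wrong-value bias resistor — audible hum +; DC offset at output +; distorted output -; gain high +; hot component -
(B) open trace to ground — fails on DC offset at output, distorted output, hot component (predicts no DC offset, not DC offset at output)
(C) blown fuse — does not account for audible hum, distorted output
(D) ESD-damaged op-amp — audible hum +; DC offset at output +; distorted output -; gain high -; hot component +
(E) saturated input transistor — audible hum +; DC offset at output + (through output clipping → DC offset at output); distorted output + (through oscillation → quiescent current high → distorted output); gain high +; hot component +
(F) shorted bypass capacitor — does not account for hot component
Only (E) is consistent with every observation.

E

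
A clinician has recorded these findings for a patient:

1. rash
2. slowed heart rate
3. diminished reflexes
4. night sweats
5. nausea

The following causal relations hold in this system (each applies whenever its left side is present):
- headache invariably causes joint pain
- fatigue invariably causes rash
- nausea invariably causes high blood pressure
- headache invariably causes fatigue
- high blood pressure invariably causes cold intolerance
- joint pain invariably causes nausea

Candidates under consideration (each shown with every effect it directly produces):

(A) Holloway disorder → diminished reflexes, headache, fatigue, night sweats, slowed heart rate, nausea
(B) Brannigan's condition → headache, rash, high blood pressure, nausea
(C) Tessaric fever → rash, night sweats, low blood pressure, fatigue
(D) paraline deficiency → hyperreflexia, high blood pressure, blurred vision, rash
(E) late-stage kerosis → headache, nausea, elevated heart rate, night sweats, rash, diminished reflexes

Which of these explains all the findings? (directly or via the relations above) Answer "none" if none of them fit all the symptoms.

A

Per-candidate check:
(A) Holloway disorder — accounts for every observation (rash through fatigue → rash)
(B) Brannigan's condition — does not account for slowed heart rate, diminished reflexes, night sweats
(C) Tessaric fever — rash yes; slowed heart rate NO; diminished reflexes NO; night sweats yes; nausea NO
(D) paraline deficiency — rash yes; slowed heart rate NO; diminished reflexes NO; night sweats NO; nausea NO
(E) late-stage kerosis — rash yes; slowed heart rate NO; diminished reflexes yes; night sweats yes; nausea yes
Only (A) is consistent with every observation.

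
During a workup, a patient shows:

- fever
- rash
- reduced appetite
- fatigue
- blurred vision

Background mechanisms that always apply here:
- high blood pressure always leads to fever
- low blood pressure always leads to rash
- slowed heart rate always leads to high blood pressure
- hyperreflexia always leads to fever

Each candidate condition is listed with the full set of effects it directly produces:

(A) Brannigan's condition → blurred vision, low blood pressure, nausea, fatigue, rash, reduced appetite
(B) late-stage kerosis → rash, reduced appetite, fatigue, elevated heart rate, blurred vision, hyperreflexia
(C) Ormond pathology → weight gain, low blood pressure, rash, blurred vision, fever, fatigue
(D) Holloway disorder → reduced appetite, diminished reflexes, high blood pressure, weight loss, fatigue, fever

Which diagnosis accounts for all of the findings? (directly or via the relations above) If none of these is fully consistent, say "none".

B

For each candidate, compare predicted effects to what was observed:
(A) Brannigan's condition — does not account for fever
(B) late-stage kerosis — fever + (by hyperreflexia → fever); rash +; reduced appetite +; fatigue +; blurred vision +
(C) Ormond pathology — does not account for reduced appetite
(D) Holloway disorder — does not account for rash, blurred vision
(B) alone accounts for all the evidence.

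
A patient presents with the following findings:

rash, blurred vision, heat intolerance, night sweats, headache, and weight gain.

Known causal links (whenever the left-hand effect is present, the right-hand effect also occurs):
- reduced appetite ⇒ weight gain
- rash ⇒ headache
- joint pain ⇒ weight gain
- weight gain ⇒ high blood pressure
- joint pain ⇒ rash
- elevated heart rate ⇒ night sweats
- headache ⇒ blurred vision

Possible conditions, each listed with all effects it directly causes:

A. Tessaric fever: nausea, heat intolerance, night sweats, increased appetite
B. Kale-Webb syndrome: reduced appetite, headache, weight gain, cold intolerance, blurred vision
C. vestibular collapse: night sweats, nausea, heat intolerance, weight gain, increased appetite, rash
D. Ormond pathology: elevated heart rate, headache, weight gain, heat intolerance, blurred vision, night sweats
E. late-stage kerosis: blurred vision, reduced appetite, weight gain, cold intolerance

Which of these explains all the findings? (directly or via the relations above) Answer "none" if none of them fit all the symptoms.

C

Testing each hypothesis:
(A) Tessaric fever — does not account for rash, blurred vision, headache, weight gain
(B) Kale-Webb syndrome — rash miss; blurred vision match; heat intolerance miss; night sweats miss; headache match; weight gain match
(C) vestibular collapse — accounts for every observation (blurred vision by rash → headache → blurred vision)
(D) Ormond pathology — does not account for rash
(E) late-stage kerosis — fails on rash, heat intolerance, night sweats, headache (predicts cold intolerance, not heat intolerance)
Only (C) is consistent with every observation.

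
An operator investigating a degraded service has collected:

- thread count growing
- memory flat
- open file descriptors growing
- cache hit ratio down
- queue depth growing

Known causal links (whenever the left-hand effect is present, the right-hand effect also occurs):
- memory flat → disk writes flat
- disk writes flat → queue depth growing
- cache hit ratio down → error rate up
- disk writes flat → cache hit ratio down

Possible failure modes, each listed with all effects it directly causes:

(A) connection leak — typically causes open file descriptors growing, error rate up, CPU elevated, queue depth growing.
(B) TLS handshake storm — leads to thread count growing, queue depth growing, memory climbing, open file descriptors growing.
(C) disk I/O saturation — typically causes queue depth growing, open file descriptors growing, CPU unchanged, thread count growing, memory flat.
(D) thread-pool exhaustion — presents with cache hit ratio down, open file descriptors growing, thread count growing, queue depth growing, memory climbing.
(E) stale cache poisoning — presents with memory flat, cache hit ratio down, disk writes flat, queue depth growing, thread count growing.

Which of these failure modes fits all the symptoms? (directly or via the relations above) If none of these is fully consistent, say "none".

For each candidate, compare predicted effects to what was observed:
(A) connection leak — thread count growing -; memory flat -; open file descriptors growing +; cache hit ratio down -; queue depth growing +
(B) TLS handshake storm — thread count growing +; memory flat -; open file descriptors growing +; cache hit ratio down -; queue depth growing +
(C) disk I/O saturation — accounts for every observation (cache hit ratio down by memory flat → disk writes flat → cache hit ratio down)
(D) thread-pool exhaustion — thread count growing +; memory flat -; open file descriptors growing +; cache hit ratio down +; queue depth growing +
(E) stale cache poisoning — does not account for open file descriptors growing
Only (C) is consistent with every observation.

C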